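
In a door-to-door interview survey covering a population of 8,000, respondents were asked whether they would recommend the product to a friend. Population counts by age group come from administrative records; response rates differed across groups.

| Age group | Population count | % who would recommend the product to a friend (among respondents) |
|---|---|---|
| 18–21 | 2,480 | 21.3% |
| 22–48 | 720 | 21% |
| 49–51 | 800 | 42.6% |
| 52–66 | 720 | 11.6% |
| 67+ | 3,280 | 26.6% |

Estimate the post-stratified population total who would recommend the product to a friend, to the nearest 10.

Estimated count per cell = population count × respondent percentage:
  18–21: 2,480 × 21.3% = 528.24
  22–48: 720 × 21% = 151.2
  49–51: 800 × 42.6% = 340.8
  52–66: 720 × 11.6% = 83.52
  67+: 3,280 × 26.6% = 872.48
Estimated total = 1976.24 → 1,980.

1,980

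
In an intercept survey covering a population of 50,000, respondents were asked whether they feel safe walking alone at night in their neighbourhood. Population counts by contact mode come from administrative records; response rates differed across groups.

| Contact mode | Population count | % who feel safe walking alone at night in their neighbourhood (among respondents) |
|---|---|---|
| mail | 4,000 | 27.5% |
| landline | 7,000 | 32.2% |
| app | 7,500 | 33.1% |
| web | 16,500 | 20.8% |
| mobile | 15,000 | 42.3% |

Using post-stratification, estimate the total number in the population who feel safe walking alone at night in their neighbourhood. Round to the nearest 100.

Estimated count per cell = population count × respondent percentage:
  mail: 4,000 × 27.5% = 1100
  landline: 7,000 × 32.2% = 2254
  app: 7,500 × 33.1% = 2482.5
  web: 16,500 × 20.8% = 3432
  mobile: 15,000 × 42.3% = 6345
Estimated total = 15613.5 → 15,600.

15,600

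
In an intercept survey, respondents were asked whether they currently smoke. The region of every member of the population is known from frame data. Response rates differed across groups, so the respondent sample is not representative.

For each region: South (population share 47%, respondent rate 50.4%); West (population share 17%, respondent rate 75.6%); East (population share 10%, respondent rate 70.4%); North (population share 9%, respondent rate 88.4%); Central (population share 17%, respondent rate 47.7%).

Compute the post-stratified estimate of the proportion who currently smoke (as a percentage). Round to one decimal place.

Each cell contributes population-share × respondent value:
  South: 0.47 × 50.4 = 23.688
  West: 0.17 × 75.6 = 12.852
  East: 0.1 × 70.4 = 7.04
  North: 0.09 × 88.4 = 7.956
  Central: 0.17 × 47.7 = 8.109
Post-stratified estimate = 59.645 → 59.6%.

59.6%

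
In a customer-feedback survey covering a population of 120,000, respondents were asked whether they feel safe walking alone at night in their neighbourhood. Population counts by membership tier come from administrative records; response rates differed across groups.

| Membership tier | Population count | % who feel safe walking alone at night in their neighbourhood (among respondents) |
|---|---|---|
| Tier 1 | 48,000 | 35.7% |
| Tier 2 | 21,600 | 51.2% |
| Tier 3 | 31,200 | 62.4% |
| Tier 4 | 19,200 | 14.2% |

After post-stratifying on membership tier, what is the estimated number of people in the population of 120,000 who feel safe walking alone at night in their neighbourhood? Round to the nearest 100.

50,400

Estimated count per cell = population count × respondent percentage:
  Tier 1: 48,000 × 35.7% = 17,136
  Tier 2: 21,600 × 51.2% = 11059.2
  Tier 3: 31,200 × 62.4% = 19468.8
  Tier 4: 19,200 × 14.2% = 2726.4
Estimated total = 50390.4 → 50,400.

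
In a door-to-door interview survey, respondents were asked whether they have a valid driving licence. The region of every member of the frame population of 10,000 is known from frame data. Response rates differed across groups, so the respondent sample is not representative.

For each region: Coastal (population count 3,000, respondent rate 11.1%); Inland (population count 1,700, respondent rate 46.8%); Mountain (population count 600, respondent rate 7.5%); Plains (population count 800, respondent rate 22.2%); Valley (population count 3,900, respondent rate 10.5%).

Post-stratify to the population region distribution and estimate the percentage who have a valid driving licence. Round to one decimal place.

17.6%

Reweight to the known region distribution:
  Coastal: (3,000/10,000) × 11.1 = 3.33
  Inland: (1,700/10,000) × 46.8 = 7.956
  Mountain: (600/10,000) × 7.5 = 0.45
  Plains: (800/10,000) × 22.2 = 1.776
  Valley: (3,900/10,000) × 10.5 = 4.095
Post-stratified estimate = 17.607 → 17.6%.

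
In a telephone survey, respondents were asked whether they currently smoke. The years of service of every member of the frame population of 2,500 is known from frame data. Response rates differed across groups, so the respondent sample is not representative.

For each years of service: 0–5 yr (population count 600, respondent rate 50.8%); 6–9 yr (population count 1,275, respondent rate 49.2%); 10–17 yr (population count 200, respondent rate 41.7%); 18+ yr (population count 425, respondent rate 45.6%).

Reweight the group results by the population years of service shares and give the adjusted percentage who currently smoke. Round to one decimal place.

Post-stratification weights by population share, not respondent share:
  0–5 yr: (600/2,500) × 50.8 = 12.192
  6–9 yr: (1,275/2,500) × 49.2 = 25.092
  10–17 yr: (200/2,500) × 41.7 = 3.336
  18+ yr: (425/2,500) × 45.6 = 7.752
Post-stratified estimate = 48.372 → 48.4%.

48.4%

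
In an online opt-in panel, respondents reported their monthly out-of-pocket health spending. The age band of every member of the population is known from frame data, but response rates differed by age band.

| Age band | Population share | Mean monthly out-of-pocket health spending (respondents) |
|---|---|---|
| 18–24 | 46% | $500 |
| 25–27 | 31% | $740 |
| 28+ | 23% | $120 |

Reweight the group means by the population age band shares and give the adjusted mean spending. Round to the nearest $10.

$490

Reweight to the known age band distribution:
  18–24: 0.46 × 500 = 230
  25–27: 0.31 × 740 = 229.4
  28+: 0.23 × 120 = 27.6
Post-stratified estimate = 487 → $490.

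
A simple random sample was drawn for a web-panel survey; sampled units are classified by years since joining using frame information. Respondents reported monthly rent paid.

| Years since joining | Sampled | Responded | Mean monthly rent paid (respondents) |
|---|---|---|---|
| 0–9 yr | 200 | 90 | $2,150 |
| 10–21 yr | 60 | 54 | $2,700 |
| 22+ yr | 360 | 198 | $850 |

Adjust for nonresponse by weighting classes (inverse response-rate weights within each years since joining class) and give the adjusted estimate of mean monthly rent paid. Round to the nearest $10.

Response rates by class: 0–9 yr 90/200 = 45%, 10–21 yr 54/60 = 90%, 22+ yr 198/360 = 55%.
With weight = n_sampled/n_responded per class, the weighted class total is n_sampled:
  0–9 yr: 200 × 2150 = 430,000
  10–21 yr: 60 × 2700 = 162,000
  22+ yr: 360 × 850 = 306,000
Adjusted estimate = 898,000 / 620 = 1448.39 → $1,450.

$1,450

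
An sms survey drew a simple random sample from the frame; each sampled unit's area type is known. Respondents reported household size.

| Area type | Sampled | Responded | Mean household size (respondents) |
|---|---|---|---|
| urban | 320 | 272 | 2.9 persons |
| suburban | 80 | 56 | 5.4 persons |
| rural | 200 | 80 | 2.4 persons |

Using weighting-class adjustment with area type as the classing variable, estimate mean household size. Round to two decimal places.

Response rates by class: urban 272/320 = 85%, suburban 56/80 = 70%, rural 80/200 = 40%.
Inverse-response-rate weighting restores each class to its sampled count, so class totals weight by n_sampled:
  urban: 320 × 2.9 = 928
  suburban: 80 × 5.4 = 432
  rural: 200 × 2.4 = 480
Adjusted estimate = 1840 / 600 = 3.06667 → 3.07.

3.07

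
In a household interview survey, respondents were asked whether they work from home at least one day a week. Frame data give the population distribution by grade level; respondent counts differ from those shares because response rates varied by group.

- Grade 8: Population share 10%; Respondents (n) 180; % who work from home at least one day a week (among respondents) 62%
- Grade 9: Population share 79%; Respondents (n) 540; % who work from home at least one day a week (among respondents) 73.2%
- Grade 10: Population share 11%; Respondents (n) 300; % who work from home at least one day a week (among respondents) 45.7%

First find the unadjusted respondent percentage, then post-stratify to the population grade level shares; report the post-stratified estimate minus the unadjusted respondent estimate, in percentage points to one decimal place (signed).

Unadjusted (pooled respondent) estimate weights by respondent counts:
  (180/1020)×62 + (540/1020)×73.2 + (300/1020)×45.7 = 63.1353%
Post-stratified estimate weights by population shares:
  0.1×62 + 0.79×73.2 + 0.11×45.7 = 69.055%
Difference = 69.055 − 63.1353 = 5.9197 pp.

+5.9 percentage points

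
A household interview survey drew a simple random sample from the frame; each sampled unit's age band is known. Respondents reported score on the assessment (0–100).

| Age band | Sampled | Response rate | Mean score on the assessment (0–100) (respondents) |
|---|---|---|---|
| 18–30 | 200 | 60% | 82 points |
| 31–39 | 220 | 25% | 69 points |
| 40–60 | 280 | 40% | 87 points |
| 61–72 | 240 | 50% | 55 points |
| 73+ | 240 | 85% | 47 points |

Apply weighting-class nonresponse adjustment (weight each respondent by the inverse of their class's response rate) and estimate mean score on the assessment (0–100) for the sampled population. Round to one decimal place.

68.2

Inverse-response-rate weighting restores each class to its sampled count, so class totals weight by n_sampled:
  18–30: 200 × 82 = 16,400
  31–39: 220 × 69 = 15,180
  40–60: 280 × 87 = 24,360
  61–72: 240 × 55 = 13,200
  73+: 240 × 47 = 11,280
Adjusted estimate = 80,420 / 1,180 = 68.1525 → 68.2.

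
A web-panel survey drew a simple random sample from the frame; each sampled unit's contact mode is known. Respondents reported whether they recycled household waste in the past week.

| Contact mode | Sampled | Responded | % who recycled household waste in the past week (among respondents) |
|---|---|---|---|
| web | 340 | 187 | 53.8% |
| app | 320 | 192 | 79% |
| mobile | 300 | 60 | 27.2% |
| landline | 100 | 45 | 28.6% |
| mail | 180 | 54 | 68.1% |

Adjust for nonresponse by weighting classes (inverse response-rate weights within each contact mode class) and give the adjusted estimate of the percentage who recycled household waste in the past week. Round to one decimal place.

53.9%

Response rates by class: web 187/340 = 55%, app 192/320 = 60%, mobile 60/300 = 20%, landline 45/100 = 45%, mail 54/180 = 30%.
Inverse-response-rate weighting restores each class to its sampled count, so class totals weight by n_sampled:
  web: 340 × 53.8 = 18,292
  app: 320 × 79 = 25,280
  mobile: 300 × 27.2 = 8160
  landline: 100 × 28.6 = 2860
  mail: 180 × 68.1 = 12258
Adjusted estimate = 66,850 / 1,240 = 53.9113 → 53.9%.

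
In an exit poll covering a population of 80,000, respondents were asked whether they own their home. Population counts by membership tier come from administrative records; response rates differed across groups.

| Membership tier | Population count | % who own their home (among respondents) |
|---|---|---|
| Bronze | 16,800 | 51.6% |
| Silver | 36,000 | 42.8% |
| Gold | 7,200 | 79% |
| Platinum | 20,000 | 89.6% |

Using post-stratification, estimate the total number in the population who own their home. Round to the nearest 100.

Apply each group's respondent rate to its population count:
  Bronze: 16,800 × 51.6% = 8668.8
  Silver: 36,000 × 42.8% = 15,408
  Gold: 7,200 × 79% = 5688
  Platinum: 20,000 × 89.6% = 17,920
Estimated total = 47684.8 → 47,700.

47,700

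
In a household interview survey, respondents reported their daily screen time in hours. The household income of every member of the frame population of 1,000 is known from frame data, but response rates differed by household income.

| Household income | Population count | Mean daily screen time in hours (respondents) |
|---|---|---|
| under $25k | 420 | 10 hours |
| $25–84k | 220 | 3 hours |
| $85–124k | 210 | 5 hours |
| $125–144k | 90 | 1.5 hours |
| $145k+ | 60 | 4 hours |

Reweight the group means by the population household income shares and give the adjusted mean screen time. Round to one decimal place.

6.3

Each cell contributes population-share × respondent value:
  under $25k: (420/1,000) × 10 = 4.2
  $25–84k: (220/1,000) × 3 = 0.66
  $85–124k: (210/1,000) × 5 = 1.05
  $125–144k: (90/1,000) × 1.5 = 0.135
  $145k+: (60/1,000) × 4 = 0.24
Post-stratified estimate = 6.285 → 6.3.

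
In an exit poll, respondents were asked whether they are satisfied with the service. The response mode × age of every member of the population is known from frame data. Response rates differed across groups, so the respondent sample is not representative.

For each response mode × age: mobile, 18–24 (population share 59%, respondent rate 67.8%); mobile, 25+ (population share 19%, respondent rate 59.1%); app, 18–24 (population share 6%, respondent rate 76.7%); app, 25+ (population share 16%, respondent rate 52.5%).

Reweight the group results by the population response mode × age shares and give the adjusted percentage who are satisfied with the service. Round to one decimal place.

Each cell contributes population-share × respondent value:
  mobile, 18–24: 0.59 × 67.8 = 40.002
  mobile, 25+: 0.19 × 59.1 = 11.229
  app, 18–24: 0.06 × 76.7 = 4.602
  app, 25+: 0.16 × 52.5 = 8.4
Post-stratified estimate = 64.233 → 64.2%.

64.2%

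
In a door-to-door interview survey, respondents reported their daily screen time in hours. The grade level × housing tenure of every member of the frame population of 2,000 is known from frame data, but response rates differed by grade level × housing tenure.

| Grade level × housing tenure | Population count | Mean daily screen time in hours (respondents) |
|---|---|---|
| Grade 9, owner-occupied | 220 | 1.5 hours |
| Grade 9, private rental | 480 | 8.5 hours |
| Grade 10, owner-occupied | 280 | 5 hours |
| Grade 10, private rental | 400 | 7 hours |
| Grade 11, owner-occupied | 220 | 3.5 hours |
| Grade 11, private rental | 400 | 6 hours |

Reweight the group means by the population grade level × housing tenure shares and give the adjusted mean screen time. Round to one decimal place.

5.9

Post-stratification weights by population share, not respondent share:
  Grade 9, owner-occupied: (220/2,000) × 1.5 = 0.165
  Grade 9, private rental: (480/2,000) × 8.5 = 2.04
  Grade 10, owner-occupied: (280/2,000) × 5 = 0.7
  Grade 10, private rental: (400/2,000) × 7 = 1.4
  Grade 11, owner-occupied: (220/2,000) × 3.5 = 0.385
  Grade 11, private rental: (400/2,000) × 6 = 1.2
Post-stratified estimate = 5.89 → 5.9.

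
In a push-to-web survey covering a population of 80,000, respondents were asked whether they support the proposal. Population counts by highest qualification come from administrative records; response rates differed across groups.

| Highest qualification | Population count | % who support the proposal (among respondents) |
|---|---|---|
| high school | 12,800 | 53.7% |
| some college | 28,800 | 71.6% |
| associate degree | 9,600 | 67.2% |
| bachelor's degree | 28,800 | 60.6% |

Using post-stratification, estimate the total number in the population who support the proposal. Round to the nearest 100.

51,400

Apply each group's respondent rate to its population count:
  high school: 12,800 × 53.7% = 6873.6
  some college: 28,800 × 71.6% = 20620.8
  associate degree: 9,600 × 67.2% = 6451.2
  bachelor's degree: 28,800 × 60.6% = 17452.8
Estimated total = 51398.4 → 51,400.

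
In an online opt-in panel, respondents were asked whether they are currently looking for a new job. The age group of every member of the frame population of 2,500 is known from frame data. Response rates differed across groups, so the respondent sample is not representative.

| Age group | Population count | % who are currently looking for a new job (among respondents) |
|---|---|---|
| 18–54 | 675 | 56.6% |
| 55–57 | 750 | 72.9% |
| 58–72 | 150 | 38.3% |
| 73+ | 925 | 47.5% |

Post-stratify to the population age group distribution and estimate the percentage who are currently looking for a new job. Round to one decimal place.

Each cell contributes population-share × respondent value:
  18–54: (675/2,500) × 56.6 = 15.282
  55–57: (750/2,500) × 72.9 = 21.87
  58–72: (150/2,500) × 38.3 = 2.298
  73+: (925/2,500) × 47.5 = 17.575
Post-stratified estimate = 57.025 → 57.0%.

57.0%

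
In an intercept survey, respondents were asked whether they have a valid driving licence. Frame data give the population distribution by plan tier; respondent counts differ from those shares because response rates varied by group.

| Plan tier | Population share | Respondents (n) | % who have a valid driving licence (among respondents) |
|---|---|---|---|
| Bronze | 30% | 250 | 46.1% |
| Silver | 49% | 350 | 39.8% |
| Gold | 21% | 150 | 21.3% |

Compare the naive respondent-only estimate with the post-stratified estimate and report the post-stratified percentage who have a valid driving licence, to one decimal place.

37.8%

Unadjusted (pooled respondent) estimate weights by respondent counts:
  (250/750)×46.1 + (350/750)×39.8 + (150/750)×21.3 = 38.2%
Reweighting by population plan tier shares:
  0.3×46.1 + 0.49×39.8 + 0.21×21.3 = 37.805%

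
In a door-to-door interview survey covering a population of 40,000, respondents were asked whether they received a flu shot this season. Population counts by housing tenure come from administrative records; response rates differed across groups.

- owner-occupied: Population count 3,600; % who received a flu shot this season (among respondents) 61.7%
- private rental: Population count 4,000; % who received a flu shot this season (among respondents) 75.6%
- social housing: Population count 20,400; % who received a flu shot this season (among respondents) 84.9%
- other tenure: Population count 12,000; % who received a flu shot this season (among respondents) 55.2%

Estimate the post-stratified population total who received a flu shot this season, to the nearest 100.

Estimated count per cell = population count × respondent percentage:
  owner-occupied: 3,600 × 61.7% = 2221.2
  private rental: 4,000 × 75.6% = 3024
  social housing: 20,400 × 84.9% = 17319.6
  other tenure: 12,000 × 55.2% = 6624
Estimated total = 29188.8 → 29,200.

29,200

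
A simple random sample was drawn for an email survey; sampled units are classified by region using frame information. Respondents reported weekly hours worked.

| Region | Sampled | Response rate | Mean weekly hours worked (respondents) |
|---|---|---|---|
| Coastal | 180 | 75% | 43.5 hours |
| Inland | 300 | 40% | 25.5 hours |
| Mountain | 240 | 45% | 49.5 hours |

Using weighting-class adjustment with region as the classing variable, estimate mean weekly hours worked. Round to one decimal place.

38.0

Weighting each respondent by the inverse class response rate inflates each class back to its sampled size, so the class weight is n_sampled:
  Coastal: 180 × 43.5 = 7830
  Inland: 300 × 25.5 = 7650
  Mountain: 240 × 49.5 = 11,880
Adjusted estimate = 27,360 / 720 = 38 → 38.0.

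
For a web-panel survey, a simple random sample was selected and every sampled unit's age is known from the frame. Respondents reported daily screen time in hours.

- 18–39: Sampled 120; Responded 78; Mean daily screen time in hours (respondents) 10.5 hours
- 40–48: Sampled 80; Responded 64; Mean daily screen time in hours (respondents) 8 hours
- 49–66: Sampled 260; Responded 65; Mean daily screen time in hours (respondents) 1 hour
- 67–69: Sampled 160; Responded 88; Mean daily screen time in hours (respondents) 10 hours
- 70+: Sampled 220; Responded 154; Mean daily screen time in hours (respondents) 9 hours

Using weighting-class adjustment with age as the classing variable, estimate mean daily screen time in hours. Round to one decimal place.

6.8

Class response rates: 18–39 78/120 = 65%, 40–48 64/80 = 80%, 49–66 65/260 = 25%, 67–69 88/160 = 55%, 70+ 154/220 = 70%.
Inverse-response-rate weighting restores each class to its sampled count, so class totals weight by n_sampled:
  18–39: 120 × 10.5 = 1260
  40–48: 80 × 8 = 640
  49–66: 260 × 1 = 260
  67–69: 160 × 10 = 1600
  70+: 220 × 9 = 1980
Adjusted estimate = 5740 / 840 = 6.83333 → 6.8.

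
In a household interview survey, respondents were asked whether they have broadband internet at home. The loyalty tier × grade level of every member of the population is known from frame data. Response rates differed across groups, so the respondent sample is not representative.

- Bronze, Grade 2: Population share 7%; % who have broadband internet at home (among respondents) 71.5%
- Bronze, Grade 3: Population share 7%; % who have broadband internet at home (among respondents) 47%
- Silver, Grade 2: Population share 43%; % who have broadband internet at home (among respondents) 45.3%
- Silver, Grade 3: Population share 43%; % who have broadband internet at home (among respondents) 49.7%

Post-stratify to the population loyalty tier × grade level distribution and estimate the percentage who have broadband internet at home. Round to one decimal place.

Post-stratification weights by population share, not respondent share:
  Bronze, Grade 2: 0.07 × 71.5 = 5.005
  Bronze, Grade 3: 0.07 × 47 = 3.29
  Silver, Grade 2: 0.43 × 45.3 = 19.479
  Silver, Grade 3: 0.43 × 49.7 = 21.371
Post-stratified estimate = 49.145 → 49.1%.

49.1%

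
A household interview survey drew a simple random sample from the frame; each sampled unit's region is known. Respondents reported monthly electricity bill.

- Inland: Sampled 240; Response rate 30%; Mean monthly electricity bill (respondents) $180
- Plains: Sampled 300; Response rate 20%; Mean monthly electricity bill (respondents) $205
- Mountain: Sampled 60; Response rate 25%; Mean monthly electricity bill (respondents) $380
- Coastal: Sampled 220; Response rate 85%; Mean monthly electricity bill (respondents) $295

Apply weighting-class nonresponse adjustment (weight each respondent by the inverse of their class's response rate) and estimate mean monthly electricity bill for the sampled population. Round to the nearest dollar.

Weighting each respondent by the inverse class response rate inflates each class back to its sampled size, so the class weight is n_sampled:
  Inland: 240 × 180 = 43,200
  Plains: 300 × 205 = 61,500
  Mountain: 60 × 380 = 22,800
  Coastal: 220 × 295 = 64,900
Adjusted estimate = 192,400 / 820 = 234.634 → $235.

$235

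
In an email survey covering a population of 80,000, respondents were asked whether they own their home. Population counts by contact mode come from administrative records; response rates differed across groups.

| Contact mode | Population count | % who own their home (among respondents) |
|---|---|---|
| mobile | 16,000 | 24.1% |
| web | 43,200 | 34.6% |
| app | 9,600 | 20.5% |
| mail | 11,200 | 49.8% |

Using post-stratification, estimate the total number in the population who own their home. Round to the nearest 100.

26,300

Estimated count per cell = population count × respondent percentage:
  mobile: 16,000 × 24.1% = 3856
  web: 43,200 × 34.6% = 14947.2
  app: 9,600 × 20.5% = 1968
  mail: 11,200 × 49.8% = 5577.6
Estimated total = 26348.8 → 26,300.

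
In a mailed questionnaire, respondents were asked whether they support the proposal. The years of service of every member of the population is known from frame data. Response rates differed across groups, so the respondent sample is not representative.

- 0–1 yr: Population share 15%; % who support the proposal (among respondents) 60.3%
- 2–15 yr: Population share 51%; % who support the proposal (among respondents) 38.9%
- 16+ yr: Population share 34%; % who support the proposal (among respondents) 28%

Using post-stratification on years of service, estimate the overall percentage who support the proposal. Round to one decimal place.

Weight each group's respondent value by its population share:
  0–1 yr: 0.15 × 60.3 = 9.045
  2–15 yr: 0.51 × 38.9 = 19.839
  16+ yr: 0.34 × 28 = 9.52
Post-stratified estimate = 38.404 → 38.4%.

38.4%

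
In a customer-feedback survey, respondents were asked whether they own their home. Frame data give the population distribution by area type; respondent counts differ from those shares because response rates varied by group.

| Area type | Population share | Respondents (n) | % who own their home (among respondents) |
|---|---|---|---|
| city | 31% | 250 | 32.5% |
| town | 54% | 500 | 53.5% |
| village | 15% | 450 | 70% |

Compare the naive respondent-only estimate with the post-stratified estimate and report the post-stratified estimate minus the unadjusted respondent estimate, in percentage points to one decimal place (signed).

Without adjustment, the pooled respondent share is:
  (250/1200)×32.5 + (500/1200)×53.5 + (450/1200)×70 = 55.3125%
Reweighting by population area type shares:
  0.31×32.5 + 0.54×53.5 + 0.15×70 = 49.465%
Difference = 49.465 − 55.3125 = -5.8475 pp.

-5.8 percentage points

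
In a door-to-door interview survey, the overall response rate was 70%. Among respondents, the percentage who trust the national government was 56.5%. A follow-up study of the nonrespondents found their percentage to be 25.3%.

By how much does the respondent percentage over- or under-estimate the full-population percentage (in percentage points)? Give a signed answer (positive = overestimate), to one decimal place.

+9.4 percentage points

Nonresponse fraction = 1 − 0.7 = 0.3.
Bias = (nonresponse fraction) × (respondent percentage − nonrespondent percentage)
     = 0.3 × (56.5 − 25.3) = 0.3 × 31.2 = 9.36.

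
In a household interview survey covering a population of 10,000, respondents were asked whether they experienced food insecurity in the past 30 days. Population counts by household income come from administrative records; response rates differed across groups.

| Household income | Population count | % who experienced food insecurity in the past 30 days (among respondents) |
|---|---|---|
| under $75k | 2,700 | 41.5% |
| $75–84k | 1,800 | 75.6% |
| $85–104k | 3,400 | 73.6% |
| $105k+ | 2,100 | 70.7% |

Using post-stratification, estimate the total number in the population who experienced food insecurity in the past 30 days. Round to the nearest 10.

6,470

Each cell contributes its population count × the respondent rate:
  under $75k: 2,700 × 41.5% = 1120.5
  $75–84k: 1,800 × 75.6% = 1360.8
  $85–104k: 3,400 × 73.6% = 2502.4
  $105k+: 2,100 × 70.7% = 1484.7
Estimated total = 6468.4 → 6,470.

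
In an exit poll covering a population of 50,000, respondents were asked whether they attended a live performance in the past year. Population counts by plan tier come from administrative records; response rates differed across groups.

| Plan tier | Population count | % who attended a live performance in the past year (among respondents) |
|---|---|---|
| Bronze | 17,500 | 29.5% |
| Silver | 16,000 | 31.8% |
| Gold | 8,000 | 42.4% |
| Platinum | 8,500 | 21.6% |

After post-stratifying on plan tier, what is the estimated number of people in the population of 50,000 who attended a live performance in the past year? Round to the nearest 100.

Each cell contributes its population count × the respondent rate:
  Bronze: 17,500 × 29.5% = 5162.5
  Silver: 16,000 × 31.8% = 5088
  Gold: 8,000 × 42.4% = 3392
  Platinum: 8,500 × 21.6% = 1836
Estimated total = 15478.5 → 15,500.

15,500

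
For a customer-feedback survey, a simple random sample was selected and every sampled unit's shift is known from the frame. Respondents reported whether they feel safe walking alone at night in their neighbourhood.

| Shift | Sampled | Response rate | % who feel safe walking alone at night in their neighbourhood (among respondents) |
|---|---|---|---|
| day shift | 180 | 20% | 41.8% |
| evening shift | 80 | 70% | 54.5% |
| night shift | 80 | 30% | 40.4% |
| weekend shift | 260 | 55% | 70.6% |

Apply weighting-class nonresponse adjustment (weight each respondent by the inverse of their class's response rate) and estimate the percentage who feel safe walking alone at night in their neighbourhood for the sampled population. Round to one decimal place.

55.8%

With weight = n_sampled/n_responded per class, the weighted class total is n_sampled:
  day shift: 180 × 41.8 = 7524
  evening shift: 80 × 54.5 = 4360
  night shift: 80 × 40.4 = 3232
  weekend shift: 260 × 70.6 = 18,356
Adjusted estimate = 33,472 / 600 = 55.7867 → 55.8%.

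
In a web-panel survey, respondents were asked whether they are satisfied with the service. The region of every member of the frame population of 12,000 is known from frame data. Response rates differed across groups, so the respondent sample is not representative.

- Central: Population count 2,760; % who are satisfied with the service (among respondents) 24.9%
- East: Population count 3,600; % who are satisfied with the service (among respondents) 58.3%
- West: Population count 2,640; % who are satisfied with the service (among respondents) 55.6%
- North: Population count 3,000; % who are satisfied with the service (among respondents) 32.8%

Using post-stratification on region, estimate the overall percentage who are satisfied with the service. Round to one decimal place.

43.6%

Post-stratification weights by population share, not respondent share:
  Central: (2,760/12,000) × 24.9 = 5.727
  East: (3,600/12,000) × 58.3 = 17.49
  West: (2,640/12,000) × 55.6 = 12.232
  North: (3,000/12,000) × 32.8 = 8.2
Post-stratified estimate = 43.649 → 43.6%.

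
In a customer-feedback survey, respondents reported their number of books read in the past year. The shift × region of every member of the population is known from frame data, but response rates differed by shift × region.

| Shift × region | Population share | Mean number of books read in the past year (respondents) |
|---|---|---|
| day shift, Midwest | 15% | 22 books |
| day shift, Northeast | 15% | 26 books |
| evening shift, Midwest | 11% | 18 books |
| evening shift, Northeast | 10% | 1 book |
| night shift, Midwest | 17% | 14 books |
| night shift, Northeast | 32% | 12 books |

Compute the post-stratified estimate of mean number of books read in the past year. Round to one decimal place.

Reweight to the known shift × region distribution:
  day shift, Midwest: 0.15 × 22 = 3.3
  day shift, Northeast: 0.15 × 26 = 3.9
  evening shift, Midwest: 0.11 × 18 = 1.98
  evening shift, Northeast: 0.1 × 1 = 0.1
  night shift, Midwest: 0.17 × 14 = 2.38
  night shift, Northeast: 0.32 × 12 = 3.84
Post-stratified estimate = 15.5 → 15.5.

15.5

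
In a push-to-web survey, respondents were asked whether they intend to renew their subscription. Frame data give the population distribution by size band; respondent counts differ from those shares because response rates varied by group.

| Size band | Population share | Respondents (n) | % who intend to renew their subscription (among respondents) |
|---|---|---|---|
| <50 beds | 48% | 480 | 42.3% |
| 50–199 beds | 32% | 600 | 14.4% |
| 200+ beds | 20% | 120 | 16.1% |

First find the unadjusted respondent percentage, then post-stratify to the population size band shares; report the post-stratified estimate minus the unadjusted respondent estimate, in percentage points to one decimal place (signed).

+2.4 percentage points

Naive respondent-only estimate (weights = respondent counts):
  (480/1200)×42.3 + (600/1200)×14.4 + (120/1200)×16.1 = 25.73%
Post-stratifying to population shares instead:
  0.48×42.3 + 0.32×14.4 + 0.2×16.1 = 28.132%
Difference = 28.132 − 25.73 = 2.402 pp.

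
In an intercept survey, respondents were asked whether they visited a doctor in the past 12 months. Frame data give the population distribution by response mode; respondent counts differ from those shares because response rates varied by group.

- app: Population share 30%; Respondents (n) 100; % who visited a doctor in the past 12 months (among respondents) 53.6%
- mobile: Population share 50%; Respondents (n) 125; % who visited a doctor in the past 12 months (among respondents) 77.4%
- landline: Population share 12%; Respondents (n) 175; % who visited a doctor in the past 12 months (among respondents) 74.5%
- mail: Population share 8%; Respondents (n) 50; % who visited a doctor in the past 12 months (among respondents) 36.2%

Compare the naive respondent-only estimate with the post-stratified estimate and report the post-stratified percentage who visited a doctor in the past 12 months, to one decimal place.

66.6%

Naive respondent-only estimate (weights = respondent counts):
  (100/450)×53.6 + (125/450)×77.4 + (175/450)×74.5 + (50/450)×36.2 = 66.4056%
Post-stratifying to population shares instead:
  0.3×53.6 + 0.5×77.4 + 0.12×74.5 + 0.08×36.2 = 66.616%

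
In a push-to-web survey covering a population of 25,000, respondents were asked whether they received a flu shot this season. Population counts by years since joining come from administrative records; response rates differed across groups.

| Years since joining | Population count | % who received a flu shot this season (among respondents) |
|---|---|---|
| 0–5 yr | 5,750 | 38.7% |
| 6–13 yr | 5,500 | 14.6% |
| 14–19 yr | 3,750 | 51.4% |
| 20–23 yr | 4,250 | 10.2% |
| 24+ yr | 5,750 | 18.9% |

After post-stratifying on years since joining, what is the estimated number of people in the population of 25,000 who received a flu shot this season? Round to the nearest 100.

Apply each group's respondent rate to its population count:
  0–5 yr: 5,750 × 38.7% = 2225.25
  6–13 yr: 5,500 × 14.6% = 803
  14–19 yr: 3,750 × 51.4% = 1927.5
  20–23 yr: 4,250 × 10.2% = 433.5
  24+ yr: 5,750 × 18.9% = 1086.75
Estimated total = 6476 → 6,500.

6,500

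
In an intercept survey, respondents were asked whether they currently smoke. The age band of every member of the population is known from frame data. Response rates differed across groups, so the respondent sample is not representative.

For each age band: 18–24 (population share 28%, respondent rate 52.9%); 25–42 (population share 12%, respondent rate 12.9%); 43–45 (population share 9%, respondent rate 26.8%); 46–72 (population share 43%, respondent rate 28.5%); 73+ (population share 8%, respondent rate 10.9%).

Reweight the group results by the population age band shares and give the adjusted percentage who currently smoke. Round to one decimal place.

Weight each group's respondent value by its population share:
  18–24: 0.28 × 52.9 = 14.812
  25–42: 0.12 × 12.9 = 1.548
  43–45: 0.09 × 26.8 = 2.412
  46–72: 0.43 × 28.5 = 12.255
  73+: 0.08 × 10.9 = 0.872
Post-stratified estimate = 31.899 → 31.9%.

31.9%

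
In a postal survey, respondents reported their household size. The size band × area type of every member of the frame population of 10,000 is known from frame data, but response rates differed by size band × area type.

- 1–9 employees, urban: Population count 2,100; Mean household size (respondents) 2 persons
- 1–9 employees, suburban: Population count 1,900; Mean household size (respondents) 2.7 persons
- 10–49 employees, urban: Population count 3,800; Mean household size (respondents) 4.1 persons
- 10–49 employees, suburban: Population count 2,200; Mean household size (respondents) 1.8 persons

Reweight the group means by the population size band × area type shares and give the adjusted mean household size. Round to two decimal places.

2.89

Post-stratification weights by population share, not respondent share:
  1–9 employees, urban: (2,100/10,000) × 2 = 0.42
  1–9 employees, suburban: (1,900/10,000) × 2.7 = 0.513
  10–49 employees, urban: (3,800/10,000) × 4.1 = 1.558
  10–49 employees, suburban: (2,200/10,000) × 1.8 = 0.396
Post-stratified estimate = 2.887 → 2.89.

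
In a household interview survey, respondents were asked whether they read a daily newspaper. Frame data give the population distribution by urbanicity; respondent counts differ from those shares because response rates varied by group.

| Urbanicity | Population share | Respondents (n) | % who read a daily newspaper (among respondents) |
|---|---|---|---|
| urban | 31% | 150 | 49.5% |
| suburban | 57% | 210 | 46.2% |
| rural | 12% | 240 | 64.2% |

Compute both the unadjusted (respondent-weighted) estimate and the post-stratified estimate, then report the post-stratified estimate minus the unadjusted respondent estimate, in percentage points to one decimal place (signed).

-4.8 percentage points

Without adjustment, the pooled respondent share is:
  (150/600)×49.5 + (210/600)×46.2 + (240/600)×64.2 = 54.225%
Reweighting by population urbanicity shares:
  0.31×49.5 + 0.57×46.2 + 0.12×64.2 = 49.383%
Difference = 49.383 − 54.225 = -4.842 pp.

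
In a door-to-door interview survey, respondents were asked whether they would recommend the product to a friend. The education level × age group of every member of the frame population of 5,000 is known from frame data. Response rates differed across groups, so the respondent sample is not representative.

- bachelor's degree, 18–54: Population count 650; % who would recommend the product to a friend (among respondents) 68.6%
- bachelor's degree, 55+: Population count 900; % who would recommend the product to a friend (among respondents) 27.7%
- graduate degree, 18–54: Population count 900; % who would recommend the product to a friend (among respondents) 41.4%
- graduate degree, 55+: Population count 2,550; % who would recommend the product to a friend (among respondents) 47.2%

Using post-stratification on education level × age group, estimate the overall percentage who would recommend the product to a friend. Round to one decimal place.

Reweight to the known education level × age group distribution:
  bachelor's degree, 18–54: (650/5,000) × 68.6 = 8.918
  bachelor's degree, 55+: (900/5,000) × 27.7 = 4.986
  graduate degree, 18–54: (900/5,000) × 41.4 = 7.452
  graduate degree, 55+: (2,550/5,000) × 47.2 = 24.072
Post-stratified estimate = 45.428 → 45.4%.

45.4%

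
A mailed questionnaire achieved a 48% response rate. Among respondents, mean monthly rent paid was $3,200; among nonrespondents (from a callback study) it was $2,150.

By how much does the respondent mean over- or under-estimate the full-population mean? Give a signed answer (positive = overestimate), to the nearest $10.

+$550

Nonresponse fraction = 1 − 0.48 = 0.52.
Bias = (nonresponse fraction) × (respondent mean − nonrespondent mean)
     = 0.52 × (3200 − 2150) = 0.52 × 1050 = 546.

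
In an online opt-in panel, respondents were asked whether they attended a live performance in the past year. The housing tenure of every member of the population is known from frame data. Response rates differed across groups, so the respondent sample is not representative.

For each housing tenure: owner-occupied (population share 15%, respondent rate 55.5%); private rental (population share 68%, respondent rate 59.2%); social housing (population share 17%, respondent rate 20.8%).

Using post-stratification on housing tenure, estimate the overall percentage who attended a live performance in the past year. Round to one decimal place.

52.1%

Each cell contributes population-share × respondent value:
  owner-occupied: 0.15 × 55.5 = 8.325
  private rental: 0.68 × 59.2 = 40.256
  social housing: 0.17 × 20.8 = 3.536
Post-stratified estimate = 52.117 → 52.1%.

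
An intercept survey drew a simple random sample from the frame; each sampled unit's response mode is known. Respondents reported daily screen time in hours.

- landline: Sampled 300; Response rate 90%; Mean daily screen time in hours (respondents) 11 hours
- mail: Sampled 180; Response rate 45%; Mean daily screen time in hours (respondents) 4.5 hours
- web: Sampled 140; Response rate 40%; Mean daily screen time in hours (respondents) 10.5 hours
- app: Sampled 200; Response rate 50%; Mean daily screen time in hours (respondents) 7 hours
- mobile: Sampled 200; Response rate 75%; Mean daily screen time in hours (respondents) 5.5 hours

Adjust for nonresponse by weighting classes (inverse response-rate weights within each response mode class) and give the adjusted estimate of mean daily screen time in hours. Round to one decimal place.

7.9

With weight = n_sampled/n_responded per class, the weighted class total is n_sampled:
  landline: 300 × 11 = 3300
  mail: 180 × 4.5 = 810
  web: 140 × 10.5 = 1470
  app: 200 × 7 = 1400
  mobile: 200 × 5.5 = 1100
Adjusted estimate = 8080 / 1,020 = 7.92157 → 7.9.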